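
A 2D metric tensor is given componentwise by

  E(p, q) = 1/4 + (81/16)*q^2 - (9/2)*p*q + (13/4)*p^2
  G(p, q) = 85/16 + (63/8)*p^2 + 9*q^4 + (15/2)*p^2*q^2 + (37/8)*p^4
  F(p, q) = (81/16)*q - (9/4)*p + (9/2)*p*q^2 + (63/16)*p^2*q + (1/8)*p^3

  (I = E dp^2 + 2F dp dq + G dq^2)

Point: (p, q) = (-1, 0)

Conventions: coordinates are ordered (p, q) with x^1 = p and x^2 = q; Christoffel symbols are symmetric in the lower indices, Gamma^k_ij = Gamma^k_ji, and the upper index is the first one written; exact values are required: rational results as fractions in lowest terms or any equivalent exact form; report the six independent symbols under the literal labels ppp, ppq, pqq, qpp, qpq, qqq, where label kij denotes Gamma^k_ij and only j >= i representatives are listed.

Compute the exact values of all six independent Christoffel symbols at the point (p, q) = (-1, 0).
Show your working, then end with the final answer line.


E = 7/2, F = 17/8, G = 285/16 at the point
E_p = -13/2, E_q = 9/2, F_p = -15/8, F_q = 9, G_p = -137/4, G_q = 0
EG - F^2 = 3701/64;  g^inv = (64/3701) * [[285/16, -17/8], [-17/8, 7/2]]
first-kind symbols [ij,l] = (1/2)(d_i g_jl + d_j g_il - d_l g_ij): [pp,p] = E_p/2 = -13/4, [pp,q] = F_p - E_q/2 = -33/8, [pq,p] = E_q/2 = 9/4, [pq,q] = G_p/2 = -137/8, [qq,p] = F_q - G_p/2 = 209/8, [qq,q] = G_q/2 = 0
Gamma^p_ij = (G*[ij,p] - F*[ij,q])/(EG - F^2), Gamma^q_ij = (E*[ij,q] - F*[ij,p])/(EG - F^2)

Answer: Gamma_ppp = -3144/3701, Gamma_ppq = 4894/3701, Gamma_pqq = 59565/7402, Gamma_qpp = -482/3701, Gamma_qpq = -4142/3701, Gamma_qqq = -3553/3701


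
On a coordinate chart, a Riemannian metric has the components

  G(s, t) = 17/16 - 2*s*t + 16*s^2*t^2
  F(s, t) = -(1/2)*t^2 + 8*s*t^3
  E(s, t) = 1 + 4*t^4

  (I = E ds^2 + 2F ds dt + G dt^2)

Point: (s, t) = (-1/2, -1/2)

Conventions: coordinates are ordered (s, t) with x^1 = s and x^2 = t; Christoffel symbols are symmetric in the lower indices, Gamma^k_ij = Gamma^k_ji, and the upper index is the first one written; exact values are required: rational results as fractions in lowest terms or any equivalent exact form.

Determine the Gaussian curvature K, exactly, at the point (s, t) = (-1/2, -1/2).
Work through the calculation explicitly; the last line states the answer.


E = 5/4, F = 3/8, G = 25/16, EG - F^2 = 29/16 at the point
E_s = 0, E_t = -2, F_s = -1, F_t = -5/2, G_s = -3, G_t = -3
E_tt = 12, F_st = 6, G_ss = 8
Evaluate Brioschi's two determinant matrices M1, M2 and divide by (EG - F^2)^2.
M1 = [[-E_tt/2 + F_st - G_ss/2, E_s/2, F_s - E_t/2], [F_t - G_s/2, E, F], [G_t/2, F, G]] = [[-4, 0, 0], [-1, 5/4, 3/8], [-3/2, 3/8, 25/16]]; det M1 = -29/4
M2 = [[0, E_t/2, G_s/2], [E_t/2, E, F], [G_s/2, F, G]] = [[0, -1, -3/2], [-1, 5/4, 3/8], [-3/2, 3/8, 25/16]]; det M2 = -13/4
det M1 - det M2 = -4; K = -4 / (29/16)^2 = -1024/841

Answer: K = -1024/841


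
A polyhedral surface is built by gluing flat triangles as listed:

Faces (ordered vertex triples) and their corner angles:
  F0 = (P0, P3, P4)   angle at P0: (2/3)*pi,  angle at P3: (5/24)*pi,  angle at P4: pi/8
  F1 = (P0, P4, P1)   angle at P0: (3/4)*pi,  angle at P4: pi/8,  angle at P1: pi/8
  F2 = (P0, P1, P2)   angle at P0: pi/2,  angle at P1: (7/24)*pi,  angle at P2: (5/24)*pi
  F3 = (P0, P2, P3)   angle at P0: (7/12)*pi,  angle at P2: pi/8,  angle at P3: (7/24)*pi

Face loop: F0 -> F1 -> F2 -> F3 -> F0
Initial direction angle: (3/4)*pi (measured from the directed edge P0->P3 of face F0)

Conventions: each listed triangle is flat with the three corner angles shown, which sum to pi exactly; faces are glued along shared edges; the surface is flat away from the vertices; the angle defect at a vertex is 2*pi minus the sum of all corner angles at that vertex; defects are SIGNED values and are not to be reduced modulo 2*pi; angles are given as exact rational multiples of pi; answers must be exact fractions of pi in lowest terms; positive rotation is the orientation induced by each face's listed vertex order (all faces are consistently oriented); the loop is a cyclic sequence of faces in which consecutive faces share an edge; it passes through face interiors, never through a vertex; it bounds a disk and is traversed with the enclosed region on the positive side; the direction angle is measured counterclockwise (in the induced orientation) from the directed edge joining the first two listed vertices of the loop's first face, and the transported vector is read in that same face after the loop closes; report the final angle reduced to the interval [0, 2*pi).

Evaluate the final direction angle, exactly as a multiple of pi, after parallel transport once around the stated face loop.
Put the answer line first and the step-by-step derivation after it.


Answer: final direction angle = pi/4

enclosed vertex P0: corner angles sum to (5/2)*pi, defect = 2*pi - (5/2)*pi = -pi/2
holonomy = initial angle + sum of enclosed defects (mod 2*pi), positive in the induced orientation
final angle = (3/4)*pi - pi/2 = pi/4 (mod 2*pi)


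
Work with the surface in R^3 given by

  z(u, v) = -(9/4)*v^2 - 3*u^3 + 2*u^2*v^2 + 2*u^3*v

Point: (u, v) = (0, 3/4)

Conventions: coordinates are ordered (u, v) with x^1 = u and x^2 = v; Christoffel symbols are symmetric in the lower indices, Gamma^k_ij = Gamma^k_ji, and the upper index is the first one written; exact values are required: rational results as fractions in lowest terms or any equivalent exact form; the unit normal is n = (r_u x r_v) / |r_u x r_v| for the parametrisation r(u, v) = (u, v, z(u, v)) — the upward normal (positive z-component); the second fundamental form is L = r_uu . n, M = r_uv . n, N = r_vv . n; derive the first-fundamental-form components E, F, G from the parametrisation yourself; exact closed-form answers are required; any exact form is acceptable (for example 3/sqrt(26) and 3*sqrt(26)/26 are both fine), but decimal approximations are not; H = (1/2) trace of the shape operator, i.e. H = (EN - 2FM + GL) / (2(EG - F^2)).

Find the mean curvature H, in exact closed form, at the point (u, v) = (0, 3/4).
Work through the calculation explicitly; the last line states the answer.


z_u = 0, z_v = -27/8, z_uu = 9/4, z_uv = 0, z_vv = -9/2
E = 1, F = 0, G = 793/64; answer radicand W^2 = 793/64
unnormalised second-form numerators: l = 9/4, m = 0, n = -9/2; L = l/sqrt(793/64), and similarly M = m/sqrt(W^2), N = n/sqrt(W^2)
H = (E*n - 2*F*m + G*l) / (2*(EG - F^2)*sqrt(W^2)); E*n - 2*F*m + G*l = 5985/256, EG - F^2 = 793/64, so H = (5985/6344)/sqrt(793/64)

Answer: H = 5985*sqrt(793)/628849


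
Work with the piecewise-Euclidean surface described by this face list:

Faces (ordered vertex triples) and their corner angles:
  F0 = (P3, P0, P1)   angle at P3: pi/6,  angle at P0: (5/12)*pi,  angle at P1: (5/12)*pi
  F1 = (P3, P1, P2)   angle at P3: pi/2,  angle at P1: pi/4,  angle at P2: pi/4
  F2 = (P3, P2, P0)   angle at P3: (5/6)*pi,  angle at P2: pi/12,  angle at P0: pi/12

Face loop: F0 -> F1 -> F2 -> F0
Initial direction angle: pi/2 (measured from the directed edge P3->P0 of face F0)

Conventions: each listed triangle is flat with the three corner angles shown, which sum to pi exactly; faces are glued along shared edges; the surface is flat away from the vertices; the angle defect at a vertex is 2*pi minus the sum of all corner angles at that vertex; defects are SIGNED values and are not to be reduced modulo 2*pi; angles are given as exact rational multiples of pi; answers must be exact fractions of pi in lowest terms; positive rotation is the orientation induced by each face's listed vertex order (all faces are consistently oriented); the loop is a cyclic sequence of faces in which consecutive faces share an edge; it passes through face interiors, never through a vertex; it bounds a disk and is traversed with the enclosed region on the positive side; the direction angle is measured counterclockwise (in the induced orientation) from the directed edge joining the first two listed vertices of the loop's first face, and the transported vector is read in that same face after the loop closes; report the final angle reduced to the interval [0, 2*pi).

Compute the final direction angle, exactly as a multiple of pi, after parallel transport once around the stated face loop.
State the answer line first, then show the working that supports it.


Answer: final direction angle = pi

enclosed vertex P3: corner angles sum to (3/2)*pi, defect = 2*pi - (3/2)*pi = pi/2
summing the enclosed defects onto the initial angle, mod 2*pi in the induced orientation:
final angle = pi/2 + pi/2 = pi (mod 2*pi)


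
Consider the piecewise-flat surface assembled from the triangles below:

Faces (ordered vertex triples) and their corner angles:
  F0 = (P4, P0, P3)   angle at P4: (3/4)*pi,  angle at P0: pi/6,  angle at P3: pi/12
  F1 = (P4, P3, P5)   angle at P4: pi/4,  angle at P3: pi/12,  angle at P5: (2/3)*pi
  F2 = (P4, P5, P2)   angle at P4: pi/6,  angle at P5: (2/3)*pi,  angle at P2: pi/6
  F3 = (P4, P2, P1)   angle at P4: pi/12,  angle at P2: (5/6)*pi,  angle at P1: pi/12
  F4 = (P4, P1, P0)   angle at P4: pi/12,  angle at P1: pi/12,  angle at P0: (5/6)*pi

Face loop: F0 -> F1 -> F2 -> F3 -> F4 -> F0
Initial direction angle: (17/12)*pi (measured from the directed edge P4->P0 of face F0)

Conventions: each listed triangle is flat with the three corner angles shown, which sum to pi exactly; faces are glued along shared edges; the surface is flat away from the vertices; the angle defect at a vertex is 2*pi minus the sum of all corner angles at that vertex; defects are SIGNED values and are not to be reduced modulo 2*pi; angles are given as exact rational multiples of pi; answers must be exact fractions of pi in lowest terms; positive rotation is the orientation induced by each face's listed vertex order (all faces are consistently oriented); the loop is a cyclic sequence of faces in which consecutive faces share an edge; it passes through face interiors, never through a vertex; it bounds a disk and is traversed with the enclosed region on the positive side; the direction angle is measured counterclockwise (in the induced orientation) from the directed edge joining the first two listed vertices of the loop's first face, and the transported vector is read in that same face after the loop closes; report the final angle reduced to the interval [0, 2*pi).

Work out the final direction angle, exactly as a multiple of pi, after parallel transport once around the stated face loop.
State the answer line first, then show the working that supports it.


Answer: final direction angle = pi/12

enclosed vertex P4: corner angles sum to (4/3)*pi, defect = 2*pi - (4/3)*pi = (2/3)*pi
adding the enclosed defects to the starting angle (mod 2*pi, induced orientation) gives the holonomy
final angle = (17/12)*pi + (2/3)*pi = pi/12 (mod 2*pi)


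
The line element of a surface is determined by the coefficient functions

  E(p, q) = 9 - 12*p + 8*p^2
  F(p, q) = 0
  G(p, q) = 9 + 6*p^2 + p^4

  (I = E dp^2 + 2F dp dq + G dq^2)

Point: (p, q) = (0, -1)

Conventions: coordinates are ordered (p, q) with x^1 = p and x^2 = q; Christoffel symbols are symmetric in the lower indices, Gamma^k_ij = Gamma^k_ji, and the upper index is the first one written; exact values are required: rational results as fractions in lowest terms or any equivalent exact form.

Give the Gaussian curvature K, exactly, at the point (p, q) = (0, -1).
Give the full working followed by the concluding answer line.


E = 9, F = 0, G = 9, EG - F^2 = 81 at the point
E_p = -12, E_q = 0, F_p = 0, F_q = 0, G_p = 0, G_q = 0
E_qq = 0, F_pq = 0, G_pp = 12
By Brioschi, K is (det M1 - det M2) divided by (EG - F^2) squared.
M1 = [[-E_qq/2 + F_pq - G_pp/2, E_p/2, F_p - E_q/2], [F_q - G_p/2, E, F], [G_q/2, F, G]] = [[-6, -6, 0], [0, 9, 0], [0, 0, 9]]; det M1 = -486
M2 = [[0, E_q/2, G_p/2], [E_q/2, E, F], [G_p/2, F, G]] = [[0, 0, 0], [0, 9, 0], [0, 0, 9]]; det M2 = 0
det M1 - det M2 = -486; K = -486 / (81)^2 = -2/27

Answer: K = -2/27


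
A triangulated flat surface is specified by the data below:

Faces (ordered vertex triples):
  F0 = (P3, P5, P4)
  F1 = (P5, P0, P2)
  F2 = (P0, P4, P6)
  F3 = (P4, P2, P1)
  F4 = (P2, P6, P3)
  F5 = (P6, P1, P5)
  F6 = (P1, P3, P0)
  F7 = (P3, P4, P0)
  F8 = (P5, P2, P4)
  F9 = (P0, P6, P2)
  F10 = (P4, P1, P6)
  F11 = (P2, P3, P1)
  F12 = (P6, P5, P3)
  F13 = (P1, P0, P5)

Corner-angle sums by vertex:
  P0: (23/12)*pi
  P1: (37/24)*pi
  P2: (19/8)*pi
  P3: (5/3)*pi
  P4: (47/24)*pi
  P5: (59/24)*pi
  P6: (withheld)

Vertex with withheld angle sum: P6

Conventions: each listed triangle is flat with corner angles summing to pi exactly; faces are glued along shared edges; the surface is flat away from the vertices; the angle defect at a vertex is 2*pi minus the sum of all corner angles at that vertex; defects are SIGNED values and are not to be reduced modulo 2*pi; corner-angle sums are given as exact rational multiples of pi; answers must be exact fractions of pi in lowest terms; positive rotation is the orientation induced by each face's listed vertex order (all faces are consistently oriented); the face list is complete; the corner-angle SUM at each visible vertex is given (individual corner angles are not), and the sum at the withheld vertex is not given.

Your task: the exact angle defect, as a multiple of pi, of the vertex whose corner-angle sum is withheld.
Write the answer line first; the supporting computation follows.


Answer: defect(P6) = -pi/12

V = 7, E = 21, F = 14; chi = V - E + F = 0
Gauss-Bonnet: total defect = 2*pi*chi = 0; visible defects sum to pi/12


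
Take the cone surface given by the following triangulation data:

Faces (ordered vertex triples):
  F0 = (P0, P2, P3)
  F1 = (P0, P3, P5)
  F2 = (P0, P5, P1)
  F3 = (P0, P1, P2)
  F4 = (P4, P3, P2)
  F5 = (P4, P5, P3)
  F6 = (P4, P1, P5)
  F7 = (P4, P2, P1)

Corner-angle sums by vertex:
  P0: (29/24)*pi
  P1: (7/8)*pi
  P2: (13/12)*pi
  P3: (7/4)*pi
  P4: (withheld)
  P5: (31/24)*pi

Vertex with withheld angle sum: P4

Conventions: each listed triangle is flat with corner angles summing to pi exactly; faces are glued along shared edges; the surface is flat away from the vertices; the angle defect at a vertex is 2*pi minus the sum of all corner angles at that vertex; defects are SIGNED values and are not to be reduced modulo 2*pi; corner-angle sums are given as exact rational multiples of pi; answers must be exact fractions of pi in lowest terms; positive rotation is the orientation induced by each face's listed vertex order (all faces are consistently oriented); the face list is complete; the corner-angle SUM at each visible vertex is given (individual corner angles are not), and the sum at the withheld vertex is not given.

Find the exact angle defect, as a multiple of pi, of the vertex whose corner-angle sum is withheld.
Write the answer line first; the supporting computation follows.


Answer: defect(P4) = (5/24)*pi

V = 6, E = 12, F = 8; chi = V - E + F = 2
Gauss-Bonnet: total defect = 2*pi*chi = 4*pi; visible defects sum to (91/24)*pi


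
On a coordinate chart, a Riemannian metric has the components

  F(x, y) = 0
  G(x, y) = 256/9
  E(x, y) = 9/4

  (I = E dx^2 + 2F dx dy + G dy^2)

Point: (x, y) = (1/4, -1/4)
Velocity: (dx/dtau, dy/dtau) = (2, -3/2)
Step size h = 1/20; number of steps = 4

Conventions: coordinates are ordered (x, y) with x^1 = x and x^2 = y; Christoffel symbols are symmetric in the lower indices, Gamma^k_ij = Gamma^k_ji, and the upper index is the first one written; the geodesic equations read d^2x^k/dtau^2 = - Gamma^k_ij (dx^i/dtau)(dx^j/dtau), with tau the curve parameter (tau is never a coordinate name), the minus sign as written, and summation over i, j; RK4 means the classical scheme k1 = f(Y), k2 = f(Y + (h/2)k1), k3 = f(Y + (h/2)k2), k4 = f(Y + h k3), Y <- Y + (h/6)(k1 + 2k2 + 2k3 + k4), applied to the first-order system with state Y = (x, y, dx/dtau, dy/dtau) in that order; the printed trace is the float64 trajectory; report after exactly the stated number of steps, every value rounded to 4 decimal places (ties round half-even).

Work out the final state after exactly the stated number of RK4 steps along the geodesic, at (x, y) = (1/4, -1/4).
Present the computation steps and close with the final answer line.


f(Y) = (dx/dtau, dy/dtau, -Gamma^x_ij Y'^i Y'^j, -Gamma^y_ij Y'^i Y'^j) with the Gammas evaluated at the stage position; h = 0.050000; intermediate values shown to 6 dp
step 0: x = 0.2500, y = -0.2500, dx/dtau = 2.0000, dy/dtau = -1.5000
step 1:
  k1: at (x, y) = (0.250000, -0.250000), (dx/dtau, dy/dtau) = (2.000000, -1.500000); Gamma_xxx = 0.000000, Gamma_xxy = 0.000000, Gamma_xyy = 0.000000, Gamma_yxx = 0.000000, Gamma_yxy = 0.000000, Gamma_yyy = 0.000000; k1 = (2.000000, -1.500000, 0.000000, 0.000000)
  k2: at (x, y) = (0.300000, -0.287500), (dx/dtau, dy/dtau) = (2.000000, -1.500000); Gamma_xxx = 0.000000, Gamma_xxy = 0.000000, Gamma_xyy = 0.000000, Gamma_yxx = 0.000000, Gamma_yxy = 0.000000, Gamma_yyy = 0.000000; k2 = (2.000000, -1.500000, 0.000000, 0.000000)
  k3: at (x, y) = (0.300000, -0.287500), (dx/dtau, dy/dtau) = (2.000000, -1.500000); Gamma_xxx = 0.000000, Gamma_xxy = 0.000000, Gamma_xyy = 0.000000, Gamma_yxx = 0.000000, Gamma_yxy = 0.000000, Gamma_yyy = 0.000000; k3 = (2.000000, -1.500000, 0.000000, 0.000000)
  k4: at (x, y) = (0.350000, -0.325000), (dx/dtau, dy/dtau) = (2.000000, -1.500000); Gamma_xxx = 0.000000, Gamma_xxy = 0.000000, Gamma_xyy = 0.000000, Gamma_yxx = 0.000000, Gamma_yxy = 0.000000, Gamma_yyy = 0.000000; k4 = (2.000000, -1.500000, 0.000000, 0.000000)
  Y <- Y + (h/6)(k1 + 2k2 + 2k3 + k4): x = 0.3500, y = -0.3250, dx/dtau = 2.0000, dy/dtau = -1.5000
step 2:
  k1: at (x, y) = (0.350000, -0.325000), (dx/dtau, dy/dtau) = (2.000000, -1.500000); Gamma_xxx = 0.000000, Gamma_xxy = 0.000000, Gamma_xyy = 0.000000, Gamma_yxx = 0.000000, Gamma_yxy = 0.000000, Gamma_yyy = 0.000000; k1 = (2.000000, -1.500000, 0.000000, 0.000000)
  k2: at (x, y) = (0.400000, -0.362500), (dx/dtau, dy/dtau) = (2.000000, -1.500000); Gamma_xxx = 0.000000, Gamma_xxy = 0.000000, Gamma_xyy = 0.000000, Gamma_yxx = 0.000000, Gamma_yxy = 0.000000, Gamma_yyy = 0.000000; k2 = (2.000000, -1.500000, 0.000000, 0.000000)
  k3: at (x, y) = (0.400000, -0.362500), (dx/dtau, dy/dtau) = (2.000000, -1.500000); Gamma_xxx = 0.000000, Gamma_xxy = 0.000000, Gamma_xyy = 0.000000, Gamma_yxx = 0.000000, Gamma_yxy = 0.000000, Gamma_yyy = 0.000000; k3 = (2.000000, -1.500000, 0.000000, 0.000000)
  k4: at (x, y) = (0.450000, -0.400000), (dx/dtau, dy/dtau) = (2.000000, -1.500000); Gamma_xxx = 0.000000, Gamma_xxy = 0.000000, Gamma_xyy = 0.000000, Gamma_yxx = 0.000000, Gamma_yxy = 0.000000, Gamma_yyy = 0.000000; k4 = (2.000000, -1.500000, 0.000000, 0.000000)
  Y <- Y + (h/6)(k1 + 2k2 + 2k3 + k4): x = 0.4500, y = -0.4000, dx/dtau = 2.0000, dy/dtau = -1.5000
step 3:
  k1: at (x, y) = (0.450000, -0.400000), (dx/dtau, dy/dtau) = (2.000000, -1.500000); Gamma_xxx = 0.000000, Gamma_xxy = 0.000000, Gamma_xyy = 0.000000, Gamma_yxx = 0.000000, Gamma_yxy = 0.000000, Gamma_yyy = 0.000000; k1 = (2.000000, -1.500000, 0.000000, 0.000000)
  k2: at (x, y) = (0.500000, -0.437500), (dx/dtau, dy/dtau) = (2.000000, -1.500000); Gamma_xxx = 0.000000, Gamma_xxy = 0.000000, Gamma_xyy = 0.000000, Gamma_yxx = 0.000000, Gamma_yxy = 0.000000, Gamma_yyy = 0.000000; k2 = (2.000000, -1.500000, 0.000000, 0.000000)
  k3: at (x, y) = (0.500000, -0.437500), (dx/dtau, dy/dtau) = (2.000000, -1.500000); Gamma_xxx = 0.000000, Gamma_xxy = 0.000000, Gamma_xyy = 0.000000, Gamma_yxx = 0.000000, Gamma_yxy = 0.000000, Gamma_yyy = 0.000000; k3 = (2.000000, -1.500000, 0.000000, 0.000000)
  k4: at (x, y) = (0.550000, -0.475000), (dx/dtau, dy/dtau) = (2.000000, -1.500000); Gamma_xxx = 0.000000, Gamma_xxy = 0.000000, Gamma_xyy = 0.000000, Gamma_yxx = 0.000000, Gamma_yxy = 0.000000, Gamma_yyy = 0.000000; k4 = (2.000000, -1.500000, 0.000000, 0.000000)
  Y <- Y + (h/6)(k1 + 2k2 + 2k3 + k4): x = 0.5500, y = -0.4750, dx/dtau = 2.0000, dy/dtau = -1.5000
step 4:
  k1: at (x, y) = (0.550000, -0.475000), (dx/dtau, dy/dtau) = (2.000000, -1.500000); Gamma_xxx = 0.000000, Gamma_xxy = 0.000000, Gamma_xyy = 0.000000, Gamma_yxx = 0.000000, Gamma_yxy = 0.000000, Gamma_yyy = 0.000000; k1 = (2.000000, -1.500000, 0.000000, 0.000000)
  k2: at (x, y) = (0.600000, -0.512500), (dx/dtau, dy/dtau) = (2.000000, -1.500000); Gamma_xxx = 0.000000, Gamma_xxy = 0.000000, Gamma_xyy = 0.000000, Gamma_yxx = 0.000000, Gamma_yxy = 0.000000, Gamma_yyy = 0.000000; k2 = (2.000000, -1.500000, 0.000000, 0.000000)
  k3: at (x, y) = (0.600000, -0.512500), (dx/dtau, dy/dtau) = (2.000000, -1.500000); Gamma_xxx = 0.000000, Gamma_xxy = 0.000000, Gamma_xyy = 0.000000, Gamma_yxx = 0.000000, Gamma_yxy = 0.000000, Gamma_yyy = 0.000000; k3 = (2.000000, -1.500000, 0.000000, 0.000000)
  k4: at (x, y) = (0.650000, -0.550000), (dx/dtau, dy/dtau) = (2.000000, -1.500000); Gamma_xxx = 0.000000, Gamma_xxy = 0.000000, Gamma_xyy = 0.000000, Gamma_yxx = 0.000000, Gamma_yxy = 0.000000, Gamma_yyy = 0.000000; k4 = (2.000000, -1.500000, 0.000000, 0.000000)
  Y <- Y + (h/6)(k1 + 2k2 + 2k3 + k4): x = 0.6500, y = -0.5500, dx/dtau = 2.0000, dy/dtau = -1.5000

Answer: x = 0.6500, y = -0.5500, dx/dtau = 2.0000, dy/dtau = -1.5000


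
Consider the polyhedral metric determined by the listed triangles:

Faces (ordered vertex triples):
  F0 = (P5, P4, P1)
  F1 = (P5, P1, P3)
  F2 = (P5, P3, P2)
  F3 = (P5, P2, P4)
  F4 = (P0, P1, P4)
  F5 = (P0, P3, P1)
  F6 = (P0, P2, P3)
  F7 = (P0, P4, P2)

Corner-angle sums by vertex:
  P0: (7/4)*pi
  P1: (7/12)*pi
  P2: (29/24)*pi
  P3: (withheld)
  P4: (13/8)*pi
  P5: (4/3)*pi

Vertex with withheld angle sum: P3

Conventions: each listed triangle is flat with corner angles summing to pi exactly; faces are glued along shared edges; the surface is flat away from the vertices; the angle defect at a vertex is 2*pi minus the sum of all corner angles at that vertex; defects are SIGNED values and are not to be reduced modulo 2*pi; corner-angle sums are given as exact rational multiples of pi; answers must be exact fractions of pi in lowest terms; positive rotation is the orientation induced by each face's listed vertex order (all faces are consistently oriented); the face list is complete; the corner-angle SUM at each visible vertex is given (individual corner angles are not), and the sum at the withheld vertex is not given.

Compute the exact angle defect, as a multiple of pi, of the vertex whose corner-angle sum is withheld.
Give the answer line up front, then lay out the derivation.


Answer: defect(P3) = pi/2

V = 6, E = 12, F = 8; chi = V - E + F = 2
Gauss-Bonnet: total defect = 2*pi*chi = 4*pi; visible defects sum to (7/2)*pi


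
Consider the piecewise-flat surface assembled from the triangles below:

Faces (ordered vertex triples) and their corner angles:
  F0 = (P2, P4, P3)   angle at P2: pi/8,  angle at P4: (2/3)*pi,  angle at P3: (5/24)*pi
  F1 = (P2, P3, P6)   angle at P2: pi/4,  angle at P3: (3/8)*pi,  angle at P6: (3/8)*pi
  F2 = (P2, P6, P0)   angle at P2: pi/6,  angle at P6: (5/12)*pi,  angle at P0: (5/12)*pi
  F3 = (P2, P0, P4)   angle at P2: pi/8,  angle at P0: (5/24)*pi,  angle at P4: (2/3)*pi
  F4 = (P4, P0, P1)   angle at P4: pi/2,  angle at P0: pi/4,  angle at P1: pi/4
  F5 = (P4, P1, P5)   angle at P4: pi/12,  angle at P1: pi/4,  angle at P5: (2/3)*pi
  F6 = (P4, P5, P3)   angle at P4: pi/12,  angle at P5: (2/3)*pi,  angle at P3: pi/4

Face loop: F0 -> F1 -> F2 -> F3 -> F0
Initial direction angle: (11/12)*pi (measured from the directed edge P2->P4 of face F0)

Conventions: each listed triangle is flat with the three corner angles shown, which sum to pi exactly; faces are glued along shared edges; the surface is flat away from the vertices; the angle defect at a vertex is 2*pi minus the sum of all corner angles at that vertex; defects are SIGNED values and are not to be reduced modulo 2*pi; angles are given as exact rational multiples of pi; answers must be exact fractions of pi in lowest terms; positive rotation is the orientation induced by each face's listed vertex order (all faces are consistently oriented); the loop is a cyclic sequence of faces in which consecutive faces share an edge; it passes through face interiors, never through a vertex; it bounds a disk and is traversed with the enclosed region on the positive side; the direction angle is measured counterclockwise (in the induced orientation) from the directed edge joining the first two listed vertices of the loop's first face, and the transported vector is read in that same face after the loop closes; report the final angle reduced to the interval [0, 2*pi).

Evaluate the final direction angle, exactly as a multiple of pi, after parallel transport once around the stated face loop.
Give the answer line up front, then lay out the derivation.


Answer: final direction angle = pi/4

enclosed vertex P2: corner angles sum to (2/3)*pi, defect = 2*pi - (2/3)*pi = (4/3)*pi
adding the enclosed defects to the starting angle (mod 2*pi, induced orientation) gives the holonomy
final angle = (11/12)*pi + (4/3)*pi = pi/4 (mod 2*pi)


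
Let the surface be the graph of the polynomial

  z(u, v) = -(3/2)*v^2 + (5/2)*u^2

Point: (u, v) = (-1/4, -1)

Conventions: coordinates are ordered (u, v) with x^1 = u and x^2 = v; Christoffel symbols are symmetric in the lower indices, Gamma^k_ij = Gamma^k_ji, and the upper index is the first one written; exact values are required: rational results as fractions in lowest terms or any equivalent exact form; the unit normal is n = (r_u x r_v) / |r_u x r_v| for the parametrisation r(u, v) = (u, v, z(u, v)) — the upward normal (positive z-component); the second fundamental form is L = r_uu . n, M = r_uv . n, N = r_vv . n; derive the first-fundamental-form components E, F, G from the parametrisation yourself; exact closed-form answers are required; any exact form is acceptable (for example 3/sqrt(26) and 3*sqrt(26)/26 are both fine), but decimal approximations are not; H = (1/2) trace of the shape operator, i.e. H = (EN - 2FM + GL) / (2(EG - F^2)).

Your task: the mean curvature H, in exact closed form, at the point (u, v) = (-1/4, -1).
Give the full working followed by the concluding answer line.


z_u = -5/4, z_v = 3, z_uu = 5, z_uv = 0, z_vv = -3
E = 41/16, F = -15/4, G = 10; answer radicand W^2 = 185/16
unnormalised second-form numerators: l = 5, m = 0, n = -3; L = l/sqrt(185/16), and similarly M = m/sqrt(W^2), N = n/sqrt(W^2)
H = (E*n - 2*F*m + G*l) / (2*(EG - F^2)*sqrt(W^2)); E*n - 2*F*m + G*l = 677/16, EG - F^2 = 185/16, so H = (677/370)/sqrt(185/16)

Answer: H = 1354*sqrt(185)/34225


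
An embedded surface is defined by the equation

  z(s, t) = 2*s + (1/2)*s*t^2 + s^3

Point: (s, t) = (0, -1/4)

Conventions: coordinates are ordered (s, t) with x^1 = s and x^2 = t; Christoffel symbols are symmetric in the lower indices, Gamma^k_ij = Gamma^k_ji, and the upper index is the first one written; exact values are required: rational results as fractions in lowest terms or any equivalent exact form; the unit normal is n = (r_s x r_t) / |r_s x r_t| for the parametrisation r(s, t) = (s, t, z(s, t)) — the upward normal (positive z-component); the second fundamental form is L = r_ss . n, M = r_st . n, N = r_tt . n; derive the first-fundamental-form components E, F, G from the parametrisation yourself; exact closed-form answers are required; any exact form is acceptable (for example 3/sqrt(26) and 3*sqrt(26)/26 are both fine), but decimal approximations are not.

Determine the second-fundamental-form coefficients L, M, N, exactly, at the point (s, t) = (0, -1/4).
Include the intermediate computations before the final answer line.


z_s = 65/32, z_t = 0, z_ss = 0, z_st = -1/4, z_tt = 0
E = 5249/1024, F = 0, G = 1; answer radicand W^2 = 5249/1024
unnormalised second-form numerators: l = 0, m = -1/4, n = 0; L = l/sqrt(5249/1024), and similarly M = m/sqrt(W^2), N = n/sqrt(W^2)

Answer: L = 0, M = -8*sqrt(5249)/5249, N = 0


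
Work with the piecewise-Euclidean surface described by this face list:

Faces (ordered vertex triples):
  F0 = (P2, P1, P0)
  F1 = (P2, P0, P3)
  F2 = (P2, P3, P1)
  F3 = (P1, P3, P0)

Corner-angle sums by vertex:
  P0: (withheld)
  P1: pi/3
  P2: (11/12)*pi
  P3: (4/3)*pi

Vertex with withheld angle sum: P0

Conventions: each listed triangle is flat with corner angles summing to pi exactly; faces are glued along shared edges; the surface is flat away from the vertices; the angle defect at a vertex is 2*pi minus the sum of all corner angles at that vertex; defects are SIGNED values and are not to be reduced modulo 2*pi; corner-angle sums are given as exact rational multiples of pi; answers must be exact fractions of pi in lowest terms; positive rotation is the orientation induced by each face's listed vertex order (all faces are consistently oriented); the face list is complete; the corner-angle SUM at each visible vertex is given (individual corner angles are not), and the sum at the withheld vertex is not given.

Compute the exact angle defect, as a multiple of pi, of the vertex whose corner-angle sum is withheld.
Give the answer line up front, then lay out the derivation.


Answer: defect(P0) = (7/12)*pi

V = 4, E = 6, F = 4; chi = V - E + F = 2
Gauss-Bonnet: total defect = 2*pi*chi = 4*pi; visible defects sum to (41/12)*pi


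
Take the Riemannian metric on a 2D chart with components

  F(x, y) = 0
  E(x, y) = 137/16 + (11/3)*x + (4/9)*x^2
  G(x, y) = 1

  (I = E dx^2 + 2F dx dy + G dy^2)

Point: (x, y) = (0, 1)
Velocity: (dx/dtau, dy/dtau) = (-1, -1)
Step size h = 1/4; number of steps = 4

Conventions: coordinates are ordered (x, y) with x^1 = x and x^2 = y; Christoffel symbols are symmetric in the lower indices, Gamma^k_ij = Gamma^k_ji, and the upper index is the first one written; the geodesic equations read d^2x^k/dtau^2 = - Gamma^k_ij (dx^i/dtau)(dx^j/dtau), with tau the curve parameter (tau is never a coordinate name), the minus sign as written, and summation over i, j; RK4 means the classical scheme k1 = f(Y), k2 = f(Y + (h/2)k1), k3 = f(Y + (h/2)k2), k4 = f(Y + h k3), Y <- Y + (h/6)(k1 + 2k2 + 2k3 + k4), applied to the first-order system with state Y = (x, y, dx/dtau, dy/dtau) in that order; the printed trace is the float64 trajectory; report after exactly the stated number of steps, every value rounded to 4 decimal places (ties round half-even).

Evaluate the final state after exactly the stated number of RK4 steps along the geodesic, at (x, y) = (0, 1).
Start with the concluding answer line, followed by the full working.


Answer: x = -1.1364, y = 0.0000, dx/dtau = -1.3126, dy/dtau = -1.0000

f(Y) = (dx/dtau, dy/dtau, -Gamma^x_ij Y'^i Y'^j, -Gamma^y_ij Y'^i Y'^j) with the Gammas evaluated at the stage position; h = 0.250000; intermediate values shown to 6 dp
step 0: x = 0.0000, y = 1.0000, dx/dtau = -1.0000, dy/dtau = -1.0000
step 1:
  k1: at (x, y) = (0.000000, 1.000000), (dx/dtau, dy/dtau) = (-1.000000, -1.000000); Gamma_xxx = 0.214112, Gamma_xxy = 0.000000, Gamma_xyy = 0.000000, Gamma_yxx = 0.000000, Gamma_yxy = 0.000000, Gamma_yyy = 0.000000; k1 = (-1.000000, -1.000000, -0.214112, 0.000000)
  k2: at (x, y) = (-0.125000, 0.875000), (dx/dtau, dy/dtau) = (-1.026764, -1.000000); Gamma_xxx = 0.219178, Gamma_xxy = 0.000000, Gamma_xyy = 0.000000, Gamma_yxx = 0.000000, Gamma_yxy = 0.000000, Gamma_yyy = 0.000000; k2 = (-1.026764, -1.000000, -0.231067, 0.000000)
  k3: at (x, y) = (-0.128345, 0.875000), (dx/dtau, dy/dtau) = (-1.028883, -1.000000); Gamma_xxx = 0.219316, Gamma_xxy = 0.000000, Gamma_xyy = 0.000000, Gamma_yxx = 0.000000, Gamma_yxy = 0.000000, Gamma_yyy = 0.000000; k3 = (-1.028883, -1.000000, -0.232168, 0.000000)
  k4: at (x, y) = (-0.257221, 0.750000), (dx/dtau, dy/dtau) = (-1.058042, -1.000000); Gamma_xxx = 0.224744, Gamma_xxy = 0.000000, Gamma_xyy = 0.000000, Gamma_yxx = 0.000000, Gamma_yxy = 0.000000, Gamma_yyy = 0.000000; k4 = (-1.058042, -1.000000, -0.251590, 0.000000)
  Y <- Y + (h/6)(k1 + 2k2 + 2k3 + k4): x = -0.2571, y = 0.7500, dx/dtau = -1.0580, dy/dtau = -1.0000
step 2:
  k1: at (x, y) = (-0.257056, 0.750000), (dx/dtau, dy/dtau) = (-1.058007, -1.000000); Gamma_xxx = 0.224737, Gamma_xxy = 0.000000, Gamma_xyy = 0.000000, Gamma_yxx = 0.000000, Gamma_yxy = 0.000000, Gamma_yyy = 0.000000; k1 = (-1.058007, -1.000000, -0.251566, 0.000000)
  k2: at (x, y) = (-0.389307, 0.625000), (dx/dtau, dy/dtau) = (-1.089453, -1.000000); Gamma_xxx = 0.230521, Gamma_xxy = 0.000000, Gamma_xyy = 0.000000, Gamma_yxx = 0.000000, Gamma_yxy = 0.000000, Gamma_yyy = 0.000000; k2 = (-1.089453, -1.000000, -0.273608, 0.000000)
  k3: at (x, y) = (-0.393237, 0.625000), (dx/dtau, dy/dtau) = (-1.092208, -1.000000); Gamma_xxx = 0.230697, Gamma_xxy = 0.000000, Gamma_xyy = 0.000000, Gamma_yxx = 0.000000, Gamma_yxy = 0.000000, Gamma_yyy = 0.000000; k3 = (-1.092208, -1.000000, -0.275202, 0.000000)
  k4: at (x, y) = (-0.530108, 0.500000), (dx/dtau, dy/dtau) = (-1.126808, -1.000000); Gamma_xxx = 0.236923, Gamma_xxy = 0.000000, Gamma_xyy = 0.000000, Gamma_yxx = 0.000000, Gamma_yxy = 0.000000, Gamma_yyy = 0.000000; k4 = (-1.126808, -1.000000, -0.300820, 0.000000)
  Y <- Y + (h/6)(k1 + 2k2 + 2k3 + k4): x = -0.5299, y = 0.5000, dx/dtau = -1.1268, dy/dtau = -1.0000
step 3:
  k1: at (x, y) = (-0.529895, 0.500000), (dx/dtau, dy/dtau) = (-1.126757, -1.000000); Gamma_xxx = 0.236913, Gamma_xxy = 0.000000, Gamma_xyy = 0.000000, Gamma_yxx = 0.000000, Gamma_yxy = 0.000000, Gamma_yyy = 0.000000; k1 = (-1.126757, -1.000000, -0.300781, 0.000000)
  k2: at (x, y) = (-0.670739, 0.375000), (dx/dtau, dy/dtau) = (-1.164355, -1.000000); Gamma_xxx = 0.243568, Gamma_xxy = 0.000000, Gamma_xyy = 0.000000, Gamma_yxx = 0.000000, Gamma_yxy = 0.000000, Gamma_yyy = 0.000000; k2 = (-1.164355, -1.000000, -0.330211, 0.000000)
  k3: at (x, y) = (-0.675439, 0.375000), (dx/dtau, dy/dtau) = (-1.168034, -1.000000); Gamma_xxx = 0.243794, Gamma_xxy = 0.000000, Gamma_xyy = 0.000000, Gamma_yxx = 0.000000, Gamma_yxy = 0.000000, Gamma_yyy = 0.000000; k3 = (-1.168034, -1.000000, -0.332609, 0.000000)
  k4: at (x, y) = (-0.821903, 0.250000), (dx/dtau, dy/dtau) = (-1.209910, -1.000000); Gamma_xxx = 0.250987, Gamma_xxy = 0.000000, Gamma_xyy = 0.000000, Gamma_yxx = 0.000000, Gamma_yxy = 0.000000, Gamma_yyy = 0.000000; k4 = (-1.209910, -1.000000, -0.367415, 0.000000)
  Y <- Y + (h/6)(k1 + 2k2 + 2k3 + k4): x = -0.8216, y = 0.2500, dx/dtau = -1.2098, dy/dtau = -1.0000
step 4:
  k1: at (x, y) = (-0.821622, 0.250000), (dx/dtau, dy/dtau) = (-1.209834, -1.000000); Gamma_xxx = 0.250973, Gamma_xxy = 0.000000, Gamma_xyy = 0.000000, Gamma_yxx = 0.000000, Gamma_yxy = 0.000000, Gamma_yyy = 0.000000; k1 = (-1.209834, -1.000000, -0.367348, 0.000000)
  k2: at (x, y) = (-0.972851, 0.125000), (dx/dtau, dy/dtau) = (-1.255752, -1.000000); Gamma_xxx = 0.258669, Gamma_xxy = 0.000000, Gamma_xyy = 0.000000, Gamma_yxx = 0.000000, Gamma_yxy = 0.000000, Gamma_yyy = 0.000000; k2 = (-1.255752, -1.000000, -0.407898, 0.000000)
  k3: at (x, y) = (-0.978591, 0.125000), (dx/dtau, dy/dtau) = (-1.260821, -1.000000); Gamma_xxx = 0.258966, Gamma_xxy = 0.000000, Gamma_xyy = 0.000000, Gamma_yxx = 0.000000, Gamma_yxy = 0.000000, Gamma_yyy = 0.000000; k3 = (-1.260821, -1.000000, -0.411671, 0.000000)
  k4: at (x, y) = (-1.136827, 0.000000), (dx/dtau, dy/dtau) = (-1.312752, -1.000000); Gamma_xxx = 0.267298, Gamma_xxy = 0.000000, Gamma_xyy = 0.000000, Gamma_yxx = 0.000000, Gamma_yxy = 0.000000, Gamma_yyy = 0.000000; k4 = (-1.312752, -1.000000, -0.460639, 0.000000)
  Y <- Y + (h/6)(k1 + 2k2 + 2k3 + k4): x = -1.1364, y = 0.0000, dx/dtau = -1.3126, dy/dtau = -1.0000


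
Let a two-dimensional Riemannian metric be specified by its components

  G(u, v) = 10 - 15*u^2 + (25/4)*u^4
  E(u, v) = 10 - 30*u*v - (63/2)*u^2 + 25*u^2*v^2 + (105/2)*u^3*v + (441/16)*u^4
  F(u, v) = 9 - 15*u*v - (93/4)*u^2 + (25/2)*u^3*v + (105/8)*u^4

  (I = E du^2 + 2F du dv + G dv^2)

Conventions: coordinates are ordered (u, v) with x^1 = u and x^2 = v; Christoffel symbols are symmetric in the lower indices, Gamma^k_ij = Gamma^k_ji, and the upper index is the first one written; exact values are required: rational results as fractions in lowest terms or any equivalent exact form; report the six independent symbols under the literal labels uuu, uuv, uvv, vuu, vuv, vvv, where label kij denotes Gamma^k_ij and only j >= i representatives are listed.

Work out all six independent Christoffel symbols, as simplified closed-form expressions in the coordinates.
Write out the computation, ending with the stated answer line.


E = 10 - 30*u*v - (63/2)*u^2 + 25*u^2*v^2 + (105/2)*u^3*v + (441/16)*u^4; F = 9 - 15*u*v - (93/4)*u^2 + (25/2)*u^3*v + (105/8)*u^4; G = 10 - 15*u^2 + (25/4)*u^4
Gamma^k_ij = (1/2) g^{kl} (d_i g_jl + d_j g_il - d_l g_ij), with g^inv = (1/(EG-F^2)) [[G, -F], [-F, E]]
first partials: E_u = -30*v - 63*u + 50*u*v^2 + (315/2)*u^2*v + (441/4)*u^3, E_v = -30*u + 50*u^2*v + (105/2)*u^3, F_u = -15*v - (93/2)*u + (75/2)*u^2*v + (105/2)*u^3, F_v = -15*u + (25/2)*u^3, G_u = -30*u + 25*u^3, G_v = 0
D = EG - F^2 = 19 - 30*u*v - (93/2)*u^2 + 25*u^2*v^2 + (105/2)*u^3*v + (541/16)*u^4
expanded: Gamma^u_uu = (G E_u - 2F F_u + F E_v)/(2D), Gamma^u_uv = (G E_v - F G_u)/(2D), Gamma^u_vv = (2G F_v - G G_u - F G_v)/(2D), Gamma^v_uu = (2E F_u - E E_v - F E_u)/(2D), Gamma^v_uv = (E G_u - F E_v)/(2D), Gamma^v_vv = (E G_v - 2F F_v + F G_u)/(2D); substitute and cancel common factors

Answer: Gamma_uuu = (882*u^3 + 1260*u^2*v + 400*u*v^2 - 504*u - 240*v)/(541*u^4 + 840*u^3*v + 400*u^2*v^2 - 744*u^2 - 480*u*v + 304), Gamma_uuv = (420*u^3 + 400*u^2*v - 240*u)/(541*u^4 + 840*u^3*v + 400*u^2*v^2 - 744*u^2 - 480*u*v + 304), Gamma_uvv = 0, Gamma_vuu = (420*u^3 + 200*u^2*v - 504*u - 240*v)/(541*u^4 + 840*u^3*v + 400*u^2*v^2 - 744*u^2 - 480*u*v + 304), Gamma_vuv = (200*u^3 - 240*u)/(541*u^4 + 840*u^3*v + 400*u^2*v^2 - 744*u^2 - 480*u*v + 304), Gamma_vvv = 0


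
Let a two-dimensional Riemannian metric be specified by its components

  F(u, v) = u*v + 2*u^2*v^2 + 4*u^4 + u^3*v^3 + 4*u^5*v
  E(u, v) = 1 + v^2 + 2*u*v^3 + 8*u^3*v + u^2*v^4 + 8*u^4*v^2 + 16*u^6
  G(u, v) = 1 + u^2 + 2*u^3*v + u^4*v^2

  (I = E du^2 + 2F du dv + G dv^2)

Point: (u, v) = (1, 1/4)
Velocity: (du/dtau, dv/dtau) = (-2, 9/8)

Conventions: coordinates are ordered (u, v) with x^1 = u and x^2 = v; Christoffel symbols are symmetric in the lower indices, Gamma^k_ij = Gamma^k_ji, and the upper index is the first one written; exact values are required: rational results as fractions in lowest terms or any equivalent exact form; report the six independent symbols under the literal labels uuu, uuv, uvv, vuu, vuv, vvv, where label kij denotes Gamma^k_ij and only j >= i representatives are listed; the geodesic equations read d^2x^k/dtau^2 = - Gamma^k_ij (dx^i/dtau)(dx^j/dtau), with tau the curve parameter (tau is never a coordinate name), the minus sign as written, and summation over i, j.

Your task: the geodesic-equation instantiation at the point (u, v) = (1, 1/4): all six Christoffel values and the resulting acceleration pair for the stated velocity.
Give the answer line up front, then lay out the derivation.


Answer: Gamma_uuu = 13317/5417, Gamma_uuv = 1656/5417, Gamma_uvv = 1104/5417, Gamma_vuu = 3860/5417, Gamma_vuv = 480/5417, Gamma_vvv = 320/5417; accelerations (d^2u/dtau^2, d^2v/dtau^2) = (-188853/21668, -13685/5417)

E = 5017/256, F = 345/64, G = 41/16 at the point
E_u = 13317/128, E_v = 207/16, F_u = 1379/64, F_v = 99/16, G_u = 15/4, G_v = 5/2
EG - F^2 = 5417/256;  g^inv = (256/5417) * [[41/16, -345/64], [-345/64, 5017/256]]
first-kind symbols [ij,l] = (1/2)(d_i g_jl + d_j g_il - d_l g_ij): [uu,u] = E_u/2 = 13317/256, [uu,v] = F_u - E_v/2 = 965/64, [uv,u] = E_v/2 = 207/32, [uv,v] = G_u/2 = 15/8, [vv,u] = F_v - G_u/2 = 69/16, [vv,v] = G_v/2 = 5/4
Gamma^u_ij = (G*[ij,u] - F*[ij,v])/(EG - F^2), Gamma^v_ij = (E*[ij,v] - F*[ij,u])/(EG - F^2)
Gamma_uuu = 13317/5417, Gamma_uuv = 1656/5417, Gamma_uvv = 1104/5417, Gamma_vuu = 3860/5417, Gamma_vuv = 480/5417, Gamma_vvv = 320/5417
d^2u/dtau^2 = -(Gamma_uuu*(-2)^2 + 2*Gamma_uuv*(-2)*(9/8) + Gamma_uvv*(9/8)^2) = -188853/21668
d^2v/dtau^2 = -(Gamma_vuu*(-2)^2 + 2*Gamma_vuv*(-2)*(9/8) + Gamma_vvv*(9/8)^2) = -13685/5417


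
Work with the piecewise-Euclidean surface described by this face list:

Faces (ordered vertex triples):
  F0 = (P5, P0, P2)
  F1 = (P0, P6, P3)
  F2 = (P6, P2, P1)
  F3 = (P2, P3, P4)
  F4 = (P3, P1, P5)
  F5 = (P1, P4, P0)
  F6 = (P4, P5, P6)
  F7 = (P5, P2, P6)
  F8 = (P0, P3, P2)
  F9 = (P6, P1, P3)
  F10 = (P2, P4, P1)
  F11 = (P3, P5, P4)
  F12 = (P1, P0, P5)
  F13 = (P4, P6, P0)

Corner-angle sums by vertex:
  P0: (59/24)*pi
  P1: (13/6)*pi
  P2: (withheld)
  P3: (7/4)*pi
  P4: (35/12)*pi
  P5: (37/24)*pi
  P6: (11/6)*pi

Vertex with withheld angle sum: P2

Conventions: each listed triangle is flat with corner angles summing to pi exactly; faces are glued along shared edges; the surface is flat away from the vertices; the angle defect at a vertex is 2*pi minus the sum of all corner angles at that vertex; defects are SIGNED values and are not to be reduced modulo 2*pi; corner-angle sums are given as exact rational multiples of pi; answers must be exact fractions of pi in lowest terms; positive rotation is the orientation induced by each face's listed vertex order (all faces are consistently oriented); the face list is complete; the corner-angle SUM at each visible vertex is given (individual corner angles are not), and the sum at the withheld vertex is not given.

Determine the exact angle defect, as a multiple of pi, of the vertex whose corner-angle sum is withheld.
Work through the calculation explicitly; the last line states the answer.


V = 7, E = 21, F = 14; chi = V - E + F = 0
Gauss-Bonnet: total defect = 2*pi*chi = 0; visible defects sum to (-2/3)*pi

Answer: defect(P2) = (2/3)*pi
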